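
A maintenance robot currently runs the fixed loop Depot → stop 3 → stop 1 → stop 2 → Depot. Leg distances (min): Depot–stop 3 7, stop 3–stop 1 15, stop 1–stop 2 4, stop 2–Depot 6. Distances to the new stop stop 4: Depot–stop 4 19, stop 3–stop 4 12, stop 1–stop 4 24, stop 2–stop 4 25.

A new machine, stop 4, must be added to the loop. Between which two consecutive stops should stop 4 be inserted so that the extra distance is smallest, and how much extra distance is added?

Insertion cost between consecutive stops i–j is d(i,stop 4) + d(stop 4,j) − d(i,j):
  between Depot and stop 3: 19 + 12 − 7 = 24
  between stop 3 and stop 1: 12 + 24 − 15 = 21
  between stop 1 and stop 2: 24 + 25 − 4 = 45
  between stop 2 and Depot: 25 + 19 − 6 = 38
Cheapest insertion is between stop 3 and stop 1, adding 21.
New total = 32 + 21 = 53.

Adding 21 min by placing stop 4 on the stop 3–stop 1 leg.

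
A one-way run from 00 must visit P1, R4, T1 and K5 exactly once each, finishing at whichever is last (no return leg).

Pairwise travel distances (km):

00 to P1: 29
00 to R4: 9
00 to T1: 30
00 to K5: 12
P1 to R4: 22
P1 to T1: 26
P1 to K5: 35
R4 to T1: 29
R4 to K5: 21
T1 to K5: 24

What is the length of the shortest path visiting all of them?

There are 4! = 24 possible orderings.
00 - P1 - R4 - T1 - K5: 29+22+29+24 = 104
00 - P1 - R4 - K5 - T1: 29+22+21+24 = 96
00 - P1 - T1 - R4 - K5: 29+26+29+21 = 105
00 - P1 - T1 - K5 - R4: 29+26+24+21 = 100
00 - P1 - K5 - R4 - T1: 29+35+21+29 = 114
00 - P1 - K5 - T1 - R4: 29+35+24+29 = 117
00 - R4 - P1 - T1 - K5: 9+22+26+24 = 81
00 - R4 - P1 - K5 - T1: 9+22+35+24 = 90
00 - R4 - T1 - P1 - K5: 9+29+26+35 = 99
00 - R4 - T1 - K5 - P1: 9+29+24+35 = 97
00 - R4 - K5 - P1 - T1: 9+21+35+26 = 91
00 - R4 - K5 - T1 - P1: 9+21+24+26 = 80
00 - T1 - P1 - R4 - K5: 30+26+22+21 = 99
00 - T1 - P1 - K5 - R4: 30+26+35+21 = 112
… (10 more)
The minimum is 80.
One shortest path: 00 → R4 → K5 → T1 → P1.

Shortest open route: 80 km.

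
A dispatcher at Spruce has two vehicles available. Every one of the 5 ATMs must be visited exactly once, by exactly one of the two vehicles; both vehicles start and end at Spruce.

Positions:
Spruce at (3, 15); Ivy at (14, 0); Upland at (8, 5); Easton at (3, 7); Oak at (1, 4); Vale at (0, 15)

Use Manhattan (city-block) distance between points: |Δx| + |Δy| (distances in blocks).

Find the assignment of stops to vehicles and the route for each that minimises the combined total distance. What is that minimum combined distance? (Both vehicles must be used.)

Try each way of splitting the stops between the two vehicles (each non-empty) and, for each split, find the best tour for each vehicle:
  {Ivy} + {Upland, Easton, Oak, Vale}: 52 + 38 = 90
  {Upland} + {Ivy, Easton, Oak, Vale}: 30 + 58 = 88
  {Ivy, Upland} + {Easton, Oak, Vale}: 52 + 28 = 80
  {Easton} + {Ivy, Upland, Oak, Vale}: 16 + 58 = 74
  {Ivy, Easton} + {Upland, Oak, Vale}: 52 + 38 = 90
  {Upland, Easton} + {Ivy, Oak, Vale}: 30 + 58 = 88
  … (15 splits in total)
  {Ivy, Upland, Easton, Oak} + {Vale}: 56 + 6 = 62  ← best
Best: vehicle 1 Spruce → Upland → Ivy → Oak → Easton → Spruce = 56; vehicle 2 Spruce → Vale → Spruce = 6; combined 62.

62 blocks — the smallest possible combined total.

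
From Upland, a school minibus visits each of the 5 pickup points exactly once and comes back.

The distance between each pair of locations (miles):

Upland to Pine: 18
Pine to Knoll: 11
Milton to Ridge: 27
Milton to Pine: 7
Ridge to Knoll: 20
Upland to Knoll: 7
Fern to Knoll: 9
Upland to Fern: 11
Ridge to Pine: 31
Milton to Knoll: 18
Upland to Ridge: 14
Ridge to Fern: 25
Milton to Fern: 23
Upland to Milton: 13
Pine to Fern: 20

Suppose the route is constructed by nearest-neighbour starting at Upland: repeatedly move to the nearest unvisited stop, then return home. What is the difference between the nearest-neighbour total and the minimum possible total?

5 miles longer than the optimal tour.

From Upland: Knoll=7, Fern=11, Milton=13, Ridge=14, Pine=18 → choose Knoll (7).
From Knoll: Fern=9, Pine=11, Milton=18, Ridge=20 → choose Fern (9).
From Fern: Pine=20, Milton=23, Ridge=25 → choose Pine (20).
From Pine: Milton=7, Ridge=31 → choose Milton (7).
From Milton: Ridge=27 → choose Ridge (27).
NN route Upland → Knoll → Fern → Pine → Milton → Ridge → Upland costs 84.
Optimal: Upland → Milton → Pine → Knoll → Fern → Ridge → Upland costs 79 (by enumerating all 60 distinct tours).
Excess = 84 − 79 = 5.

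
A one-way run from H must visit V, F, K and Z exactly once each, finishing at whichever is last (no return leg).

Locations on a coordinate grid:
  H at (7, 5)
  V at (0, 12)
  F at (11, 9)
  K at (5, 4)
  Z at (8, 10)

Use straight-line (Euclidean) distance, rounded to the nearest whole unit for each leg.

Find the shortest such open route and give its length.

21 — the minimum one-way total.

There are 4! = 24 possible orderings.
H → V → F → K → Z: 10+11+8+7 = 36
H → V → F → Z → K: 10+11+3+7 = 31
H → V → K → F → Z: 10+9+8+3 = 30
H → V → K → Z → F: 10+9+7+3 = 29
H → V → Z → F → K: 10+8+3+8 = 29
H → V → Z → K → F: 10+8+7+8 = 33
H → F → V → K → Z: 6+11+9+7 = 33
H → F → V → Z → K: 6+11+8+7 = 32
H → F → K → V → Z: 6+8+9+8 = 31
H → F → K → Z → V: 6+8+7+8 = 29
H → F → Z → V → K: 6+3+8+9 = 26
H → F → Z → K → V: 6+3+7+9 = 25
H → K → V → F → Z: 2+9+11+3 = 25
H → K → V → Z → F: 2+9+8+3 = 22
… (10 more)
H → K → F → Z → V: 2+8+3+8 = 21  ← best
The minimum is 21.
One shortest path: H → K → F → Z → V.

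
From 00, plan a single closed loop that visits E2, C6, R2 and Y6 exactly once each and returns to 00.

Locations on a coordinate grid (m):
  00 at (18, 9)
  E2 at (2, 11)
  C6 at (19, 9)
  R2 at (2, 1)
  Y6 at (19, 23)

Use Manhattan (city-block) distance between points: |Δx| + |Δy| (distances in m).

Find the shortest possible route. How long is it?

Shortest round trip = 78 m.

With 4 stops there are 4!/2 = 12 distinct round trips (a route and its reverse cost the same).
00 → E2 → C6 → R2 → Y6 → 00: 18+19+25+39+15 = 116
00 → E2 → C6 → Y6 → R2 → 00: 18+19+14+39+24 = 114
00 → E2 → R2 → C6 → Y6 → 00: 18+10+25+14+15 = 82
00 → E2 → R2 → Y6 → C6 → 00: 18+10+39+14+1 = 82
00 → E2 → Y6 → C6 → R2 → 00: 18+29+14+25+24 = 110
00 → E2 → Y6 → R2 → C6 → 00: 18+29+39+25+1 = 112
00 → C6 → E2 → R2 → Y6 → 00: 1+19+10+39+15 = 84
00 → C6 → E2 → Y6 → R2 → 00: 1+19+29+39+24 = 112
00 → C6 → R2 → E2 → Y6 → 00: 1+25+10+29+15 = 80
00 → C6 → Y6 → E2 → R2 → 00: 1+14+29+10+24 = 78
00 → R2 → E2 → C6 → Y6 → 00: 24+10+19+14+15 = 82
00 → R2 → C6 → E2 → Y6 → 00: 24+25+19+29+15 = 112
The minimum is 78.
One optimal route: 00 → C6 → Y6 → E2 → R2 → 00 (or its reverse).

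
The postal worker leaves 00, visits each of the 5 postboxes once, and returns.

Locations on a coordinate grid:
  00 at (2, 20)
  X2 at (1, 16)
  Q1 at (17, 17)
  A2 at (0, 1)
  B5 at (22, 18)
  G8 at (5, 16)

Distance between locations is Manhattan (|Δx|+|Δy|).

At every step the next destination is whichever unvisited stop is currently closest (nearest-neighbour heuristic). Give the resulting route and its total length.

At 00 the remaining stops are X2 5, G8 7, Q1 18, A2 21, B5 22; go to X2.
At X2 the remaining stops are G8 4, A2 16, Q1 17, B5 23; go to G8.
At G8 the remaining stops are Q1 13, B5 19, A2 20; go to Q1.
At Q1 the remaining stops are B5 6, A2 33; go to B5.
At B5 the remaining stops are A2 39; go to A2.
Return A2→00: 21.
Total = 5 + 4 + 13 + 6 + 39 + 21 = 88.

88 along 00 → X2 → G8 → Q1 → B5 → A2 → 00.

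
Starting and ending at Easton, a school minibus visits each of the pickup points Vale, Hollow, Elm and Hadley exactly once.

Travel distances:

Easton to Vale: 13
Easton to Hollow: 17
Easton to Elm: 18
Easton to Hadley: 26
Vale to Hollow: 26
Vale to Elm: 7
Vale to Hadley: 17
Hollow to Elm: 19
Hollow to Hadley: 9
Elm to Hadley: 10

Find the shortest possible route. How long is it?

56 — the shortest possible round trip.

Easton-Vale-Hollow-Elm-Hadley-Easton: 13+26+19+10+26 = 94
Easton-Vale-Hollow-Hadley-Elm-Easton: 13+26+9+10+18 = 76
Easton-Vale-Elm-Hollow-Hadley-Easton: 13+7+19+9+26 = 74
Easton-Vale-Elm-Hadley-Hollow-Easton: 13+7+10+9+17 = 56
Easton-Vale-Hadley-Hollow-Elm-Easton: 13+17+9+19+18 = 76
Easton-Vale-Hadley-Elm-Hollow-Easton: 13+17+10+19+17 = 76
Easton-Hollow-Vale-Elm-Hadley-Easton: 17+26+7+10+26 = 86
Easton-Hollow-Vale-Hadley-Elm-Easton: 17+26+17+10+18 = 88
Easton-Hollow-Elm-Vale-Hadley-Easton: 17+19+7+17+26 = 86
Easton-Hollow-Hadley-Vale-Elm-Easton: 17+9+17+7+18 = 68
Easton-Elm-Vale-Hollow-Hadley-Easton: 18+7+26+9+26 = 86
Easton-Elm-Hollow-Vale-Hadley-Easton: 18+19+26+17+26 = 106
The minimum is 56.
One optimal route: Easton → Vale → Elm → Hadley → Hollow → Easton (or its reverse).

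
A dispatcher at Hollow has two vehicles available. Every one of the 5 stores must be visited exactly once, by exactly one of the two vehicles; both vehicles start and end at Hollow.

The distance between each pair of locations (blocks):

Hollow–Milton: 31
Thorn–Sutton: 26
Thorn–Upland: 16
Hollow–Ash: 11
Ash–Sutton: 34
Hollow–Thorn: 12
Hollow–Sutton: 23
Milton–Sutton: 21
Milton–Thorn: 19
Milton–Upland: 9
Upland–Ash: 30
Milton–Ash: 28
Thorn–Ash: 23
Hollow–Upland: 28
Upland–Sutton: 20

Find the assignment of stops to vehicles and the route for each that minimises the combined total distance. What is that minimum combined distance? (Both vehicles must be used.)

There are 2^4 − 1 = 15 ways to divide the 5 stops into two non-empty groups. For each, the best each vehicle can do is its own shortest tour through its group:
  {Milton} + {Thorn, Upland, Ash, Sutton}: 62 + 93 = 155
  {Thorn} + {Milton, Upland, Ash, Sutton}: 24 + 91 = 115
  {Milton, Thorn} + {Upland, Ash, Sutton}: 62 + 84 = 146
  {Upland} + {Milton, Thorn, Ash, Sutton}: 56 + 97 = 153
  {Milton, Upland} + {Thorn, Ash, Sutton}: 68 + 83 = 151
  {Thorn, Upland} + {Milton, Ash, Sutton}: 56 + 83 = 139
  … (15 splits in total)
  {Ash} + {Milton, Thorn, Upland, Sutton}: 22 + 81 = 103  ← best
Best: vehicle 1 Hollow → Ash → Hollow = 22; vehicle 2 Hollow → Thorn → Upland → Milton → Sutton → Hollow = 81; combined 103.

Minimum combined distance: 103 blocks.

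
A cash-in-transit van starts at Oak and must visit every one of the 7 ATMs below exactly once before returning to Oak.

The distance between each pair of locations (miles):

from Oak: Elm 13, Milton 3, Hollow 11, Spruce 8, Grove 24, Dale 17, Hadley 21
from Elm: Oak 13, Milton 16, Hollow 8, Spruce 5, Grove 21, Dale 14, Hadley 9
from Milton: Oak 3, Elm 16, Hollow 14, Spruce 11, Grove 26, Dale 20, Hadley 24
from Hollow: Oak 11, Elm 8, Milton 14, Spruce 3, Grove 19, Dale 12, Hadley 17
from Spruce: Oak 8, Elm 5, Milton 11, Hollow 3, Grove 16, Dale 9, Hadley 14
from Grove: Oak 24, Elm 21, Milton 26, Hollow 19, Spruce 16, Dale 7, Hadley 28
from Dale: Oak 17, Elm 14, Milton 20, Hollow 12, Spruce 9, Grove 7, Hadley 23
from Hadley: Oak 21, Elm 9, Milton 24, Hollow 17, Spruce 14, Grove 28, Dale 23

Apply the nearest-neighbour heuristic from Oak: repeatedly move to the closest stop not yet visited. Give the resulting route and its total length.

Oak → [Milton:3 / Spruce:8 / Hollow:11 / Elm:13 / Dale:17 / Hadley:21 / Grove:24] → Milton (3)
Milton → [Spruce:11 / Hollow:14 / Elm:16 / Dale:20 / Hadley:24 / Grove:26] → Spruce (11)
Spruce → [Hollow:3 / Elm:5 / Dale:9 / Hadley:14 / Grove:16] → Hollow (3)
Hollow → [Elm:8 / Dale:12 / Hadley:17 / Grove:19] → Elm (8)
Elm → [Hadley:9 / Dale:14 / Grove:21] → Hadley (9)
Hadley → [Dale:23 / Grove:28] → Dale (23)
Dale → [Grove:7] → Grove (7)
Return Grove→Oak: 24.
Total = 3 + 11 + 3 + 8 + 9 + 23 + 7 + 24 = 88.

Nearest-neighbour total = 88 miles; route Oak → Milton → Spruce → Hollow → Elm → Hadley → Dale → Grove → Oak.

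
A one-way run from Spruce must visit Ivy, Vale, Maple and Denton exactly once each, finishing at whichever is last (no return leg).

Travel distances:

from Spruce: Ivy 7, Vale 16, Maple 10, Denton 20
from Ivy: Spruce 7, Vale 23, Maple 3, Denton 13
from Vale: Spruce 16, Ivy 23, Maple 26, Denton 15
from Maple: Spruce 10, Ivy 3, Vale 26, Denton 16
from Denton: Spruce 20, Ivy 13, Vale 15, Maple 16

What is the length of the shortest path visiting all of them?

There are 4! = 24 possible orderings.
Spruce→Ivy→Vale→Maple→Denton: 7+23+26+16 = 72
Spruce→Ivy→Vale→Denton→Maple: 7+23+15+16 = 61
Spruce→Ivy→Maple→Vale→Denton: 7+3+26+15 = 51
Spruce→Ivy→Maple→Denton→Vale: 7+3+16+15 = 41
Spruce→Ivy→Denton→Vale→Maple: 7+13+15+26 = 61
Spruce→Ivy→Denton→Maple→Vale: 7+13+16+26 = 62
Spruce→Vale→Ivy→Maple→Denton: 16+23+3+16 = 58
Spruce→Vale→Ivy→Denton→Maple: 16+23+13+16 = 68
Spruce→Vale→Maple→Ivy→Denton: 16+26+3+13 = 58
Spruce→Vale→Maple→Denton→Ivy: 16+26+16+13 = 71
Spruce→Vale→Denton→Ivy→Maple: 16+15+13+3 = 47
Spruce→Vale→Denton→Maple→Ivy: 16+15+16+3 = 50
Spruce→Maple→Ivy→Vale→Denton: 10+3+23+15 = 51
Spruce→Maple→Ivy→Denton→Vale: 10+3+13+15 = 41
… (10 more)
The minimum is 41.
One shortest path: Spruce → Ivy → Maple → Denton → Vale.

Shortest open route: 41.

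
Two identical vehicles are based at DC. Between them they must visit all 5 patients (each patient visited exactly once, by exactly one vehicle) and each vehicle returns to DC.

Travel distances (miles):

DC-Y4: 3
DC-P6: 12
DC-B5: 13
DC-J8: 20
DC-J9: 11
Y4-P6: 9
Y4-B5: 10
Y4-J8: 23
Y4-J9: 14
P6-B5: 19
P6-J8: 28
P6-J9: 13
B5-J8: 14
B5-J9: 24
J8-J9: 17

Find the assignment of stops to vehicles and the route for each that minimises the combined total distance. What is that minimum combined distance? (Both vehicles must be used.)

75 miles — the smallest possible combined total.

Try each way of splitting the stops between the two vehicles (each non-empty) and, for each split, find the best tour for each vehicle:
  {Y4} + {P6, B5, J8, J9}: 6 + 69 = 75
  {P6} + {Y4, B5, J8, J9}: 24 + 55 = 79
  {Y4, P6} + {B5, J8, J9}: 24 + 55 = 79
  {B5} + {Y4, P6, J8, J9}: 26 + 62 = 88
  {Y4, B5} + {P6, J8, J9}: 26 + 62 = 88
  {P6, B5} + {Y4, J8, J9}: 44 + 54 = 98
  … (15 splits in total)
Best: vehicle 1 DC → Y4 → DC = 6; vehicle 2 DC → P6 → J9 → J8 → B5 → DC = 69; combined 75.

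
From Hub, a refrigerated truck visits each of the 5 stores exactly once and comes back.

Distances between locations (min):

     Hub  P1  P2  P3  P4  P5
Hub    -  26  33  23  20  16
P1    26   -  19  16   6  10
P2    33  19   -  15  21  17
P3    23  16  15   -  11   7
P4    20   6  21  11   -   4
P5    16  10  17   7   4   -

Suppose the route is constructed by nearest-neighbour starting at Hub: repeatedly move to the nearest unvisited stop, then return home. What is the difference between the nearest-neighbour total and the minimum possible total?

Hub: P5=16, P4=20, P3=23, P1=26, P2=33 ⇒ P5
P5: P4=4, P3=7, P1=10, P2=17 ⇒ P4
P4: P1=6, P3=11, P2=21 ⇒ P1
P1: P3=16, P2=19 ⇒ P3
P3: P2=15 ⇒ P2
NN route Hub → P5 → P4 → P1 → P3 → P2 → Hub costs 90.
Optimal: Hub → P3 → P2 → P1 → P4 → P5 → Hub costs 83 (by enumerating all 60 distinct tours).
Excess = 90 − 83 = 7.

Excess over optimum: 7 min.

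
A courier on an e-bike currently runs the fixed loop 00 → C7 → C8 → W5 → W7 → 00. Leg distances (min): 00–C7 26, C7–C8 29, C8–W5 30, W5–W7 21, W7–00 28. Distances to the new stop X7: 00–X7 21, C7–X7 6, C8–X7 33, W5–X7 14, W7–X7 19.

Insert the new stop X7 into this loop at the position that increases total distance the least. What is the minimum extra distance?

+1 min — insert X7 between 00 and C7.

Insertion cost between consecutive stops i–j is d(i,X7) + d(X7,j) − d(i,j):
  between 00 and C7: 21 + 6 − 26 = 1
  between C7 and C8: 6 + 33 − 29 = 10
  between C8 and W5: 33 + 14 − 30 = 17
  between W5 and W7: 14 + 19 − 21 = 12
  between W7 and 00: 19 + 21 − 28 = 12
Cheapest insertion is between 00 and C7, adding 1.
New total = 134 + 1 = 135.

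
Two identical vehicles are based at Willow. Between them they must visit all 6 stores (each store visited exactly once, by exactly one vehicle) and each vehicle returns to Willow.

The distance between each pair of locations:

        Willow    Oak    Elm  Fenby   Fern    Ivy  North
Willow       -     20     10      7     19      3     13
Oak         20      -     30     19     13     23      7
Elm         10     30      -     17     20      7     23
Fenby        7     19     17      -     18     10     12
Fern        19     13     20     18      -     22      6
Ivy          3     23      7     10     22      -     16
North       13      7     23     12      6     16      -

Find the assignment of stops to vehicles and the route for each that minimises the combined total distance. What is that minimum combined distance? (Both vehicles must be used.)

There are 2^5 − 1 = 31 ways to divide the 6 stops into two non-empty groups. For each, the best each vehicle can do is its own shortest tour through its group:
  {Oak} + {Elm, Fenby, Fern, Ivy, North}: 40 + 55 = 95
  {Elm} + {Oak, Fenby, Fern, Ivy, North}: 20 + 64 = 84
  {Oak, Elm} + {Fenby, Fern, Ivy, North}: 60 + 50 = 110
  {Fenby} + {Oak, Elm, Fern, Ivy, North}: 14 + 63 = 77
  {Oak, Fenby} + {Elm, Fern, Ivy, North}: 46 + 49 = 95
  {Elm, Fenby} + {Oak, Fern, Ivy, North}: 34 + 58 = 92
  … (31 splits in total)
  {Ivy} + {Oak, Elm, Fenby, Fern, North}: 6 + 69 = 75  ← best
Best: vehicle 1 Willow → Ivy → Willow = 6; vehicle 2 Willow → Elm → Fern → Oak → North → Fenby → Willow = 69; combined 75.

Minimum combined distance: 75.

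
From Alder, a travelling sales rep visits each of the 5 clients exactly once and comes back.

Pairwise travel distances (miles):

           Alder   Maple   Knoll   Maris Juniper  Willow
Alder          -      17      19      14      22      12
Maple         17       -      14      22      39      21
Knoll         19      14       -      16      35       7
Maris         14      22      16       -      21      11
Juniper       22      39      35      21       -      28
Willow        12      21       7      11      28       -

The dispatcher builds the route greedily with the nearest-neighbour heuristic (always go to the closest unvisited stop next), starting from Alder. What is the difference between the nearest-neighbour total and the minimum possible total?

6 miles longer than the optimal tour.

From Alder: Willow=12, Maris=14, Maple=17, Knoll=19, Juniper=22 → choose Willow (12).
From Willow: Knoll=7, Maris=11, Maple=21, Juniper=28 → choose Knoll (7).
From Knoll: Maple=14, Maris=16, Juniper=35 → choose Maple (14).
From Maple: Maris=22, Juniper=39 → choose Maris (22).
From Maris: Juniper=21 → choose Juniper (21).
NN route Alder → Willow → Knoll → Maple → Maris → Juniper → Alder costs 98.
Optimal: Alder → Maple → Knoll → Willow → Maris → Juniper → Alder costs 92 (by enumerating all 60 distinct tours).
Excess = 98 − 92 = 6.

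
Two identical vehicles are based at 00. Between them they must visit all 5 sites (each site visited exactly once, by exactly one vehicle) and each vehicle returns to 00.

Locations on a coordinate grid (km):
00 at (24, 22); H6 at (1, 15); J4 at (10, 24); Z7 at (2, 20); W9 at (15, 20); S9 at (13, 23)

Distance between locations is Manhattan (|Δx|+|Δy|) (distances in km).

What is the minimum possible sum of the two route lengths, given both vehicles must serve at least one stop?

There are 2^4 − 1 = 15 ways to divide the 5 stops into two non-empty groups. For each, the best each vehicle can do is its own shortest tour through its group:
  {H6} + {J4, Z7, W9, S9}: 60 + 52 = 112
  {J4} + {H6, Z7, W9, S9}: 32 + 62 = 94
  {H6, J4} + {Z7, W9, S9}: 64 + 50 = 114
  {Z7} + {H6, J4, W9, S9}: 48 + 64 = 112
  {H6, Z7} + {J4, W9, S9}: 60 + 36 = 96
  {J4, Z7} + {H6, W9, S9}: 52 + 62 = 114
  … (15 splits in total)
  {W9} + {H6, J4, Z7, S9}: 22 + 64 = 86  ← best
Best: vehicle 1 00 → W9 → 00 = 22; vehicle 2 00 → H6 → Z7 → J4 → S9 → 00 = 64; combined 86.

Minimum combined distance: 86 km.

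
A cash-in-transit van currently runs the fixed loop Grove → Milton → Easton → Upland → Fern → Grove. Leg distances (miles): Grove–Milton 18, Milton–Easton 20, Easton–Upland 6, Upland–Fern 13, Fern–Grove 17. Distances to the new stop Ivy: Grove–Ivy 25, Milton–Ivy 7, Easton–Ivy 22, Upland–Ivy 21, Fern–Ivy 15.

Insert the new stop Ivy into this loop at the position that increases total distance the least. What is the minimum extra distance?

Insertion cost between consecutive stops i–j is d(i,Ivy) + d(Ivy,j) − d(i,j):
  between Grove and Milton: 25 + 7 − 18 = 14
  between Milton and Easton: 7 + 22 − 20 = 9
  between Easton and Upland: 22 + 21 − 6 = 37
  between Upland and Fern: 21 + 15 − 13 = 23
  between Fern and Grove: 15 + 25 − 17 = 23
Cheapest insertion is between Milton and Easton, adding 9.
New total = 74 + 9 = 83.

+9 miles — insert Ivy between Milton and Easton.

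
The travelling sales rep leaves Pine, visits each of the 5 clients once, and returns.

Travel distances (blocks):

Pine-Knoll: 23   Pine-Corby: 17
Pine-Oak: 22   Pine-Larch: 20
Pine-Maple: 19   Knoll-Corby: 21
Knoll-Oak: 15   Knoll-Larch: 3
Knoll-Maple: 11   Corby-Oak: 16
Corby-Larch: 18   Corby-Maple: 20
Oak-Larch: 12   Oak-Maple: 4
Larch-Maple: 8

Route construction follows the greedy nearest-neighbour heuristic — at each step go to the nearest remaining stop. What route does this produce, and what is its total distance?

Total distance 71 blocks via the nearest-neighbour route Pine → Corby → Oak → Maple → Larch → Knoll → Pine.

From Pine: distances to unvisited — Corby=17, Maple=19, Larch=20, Oak=22, Knoll=23. Nearest is Corby (17).
From Corby: distances to unvisited — Oak=16, Larch=18, Maple=20, Knoll=21. Nearest is Oak (16).
From Oak: distances to unvisited — Maple=4, Larch=12, Knoll=15. Nearest is Maple (4).
From Maple: distances to unvisited — Larch=8, Knoll=11. Nearest is Larch (8).
From Larch: distances to unvisited — Knoll=3. Nearest is Knoll (3).
Return Knoll→Pine: 23.
Total = 17 + 16 + 4 + 8 + 3 + 23 = 71.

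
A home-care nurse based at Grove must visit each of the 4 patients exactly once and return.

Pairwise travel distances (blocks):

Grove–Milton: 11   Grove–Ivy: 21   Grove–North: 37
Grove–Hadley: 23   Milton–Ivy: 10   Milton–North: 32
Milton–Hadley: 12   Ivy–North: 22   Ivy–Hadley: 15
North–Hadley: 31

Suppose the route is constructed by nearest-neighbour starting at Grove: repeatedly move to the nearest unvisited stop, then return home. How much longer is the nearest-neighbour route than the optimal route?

Grove: Milton=11, Ivy=21, Hadley=23, North=37 ⇒ Milton
Milton: Ivy=10, Hadley=12, North=32 ⇒ Ivy
Ivy: Hadley=15, North=22 ⇒ Hadley
Hadley: North=31 ⇒ North
NN route Grove → Milton → Ivy → Hadley → North → Grove costs 104.
Optimal: Grove → Milton → Ivy → North → Hadley → Grove costs 97 (by enumerating all 12 distinct tours).
Excess = 104 − 97 = 7.

The nearest-neighbour route is 7 blocks longer than optimal.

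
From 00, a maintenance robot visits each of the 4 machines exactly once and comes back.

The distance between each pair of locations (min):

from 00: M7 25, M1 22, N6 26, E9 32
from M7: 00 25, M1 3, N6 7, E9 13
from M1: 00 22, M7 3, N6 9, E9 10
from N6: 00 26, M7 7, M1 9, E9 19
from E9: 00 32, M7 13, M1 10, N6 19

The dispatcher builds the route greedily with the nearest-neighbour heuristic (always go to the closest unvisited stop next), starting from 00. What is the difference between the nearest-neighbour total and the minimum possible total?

The nearest-neighbour route is 5 min longer than optimal.

From 00: M1=22, M7=25, N6=26, E9=32 → choose M1 (22).
From M1: M7=3, N6=9, E9=10 → choose M7 (3).
From M7: N6=7, E9=13 → choose N6 (7).
From N6: E9=19 → choose E9 (19).
NN route 00 → M1 → M7 → N6 → E9 → 00 costs 83.
Optimal: 00 → M1 → E9 → M7 → N6 → 00 costs 78 (by enumerating all 12 distinct tours).
Excess = 83 − 78 = 5.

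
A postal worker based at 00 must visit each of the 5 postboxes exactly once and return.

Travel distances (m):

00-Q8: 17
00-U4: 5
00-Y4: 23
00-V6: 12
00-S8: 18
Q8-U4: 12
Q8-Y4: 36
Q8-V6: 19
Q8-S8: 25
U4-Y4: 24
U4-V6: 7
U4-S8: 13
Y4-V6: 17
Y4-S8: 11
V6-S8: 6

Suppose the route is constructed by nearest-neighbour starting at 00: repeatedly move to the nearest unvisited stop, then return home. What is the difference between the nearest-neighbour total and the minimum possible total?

6 m longer than the optimal tour.

00: U4=5, V6=12, Q8=17, S8=18, Y4=23 ⇒ U4
U4: V6=7, Q8=12, S8=13, Y4=24 ⇒ V6
V6: S8=6, Y4=17, Q8=19 ⇒ S8
S8: Y4=11, Q8=25 ⇒ Y4
Y4: Q8=36 ⇒ Q8
NN route 00 → U4 → V6 → S8 → Y4 → Q8 → 00 costs 82.
Optimal: 00 → Q8 → U4 → V6 → S8 → Y4 → 00 costs 76 (by enumerating all 60 distinct tours).
Excess = 82 − 76 = 6.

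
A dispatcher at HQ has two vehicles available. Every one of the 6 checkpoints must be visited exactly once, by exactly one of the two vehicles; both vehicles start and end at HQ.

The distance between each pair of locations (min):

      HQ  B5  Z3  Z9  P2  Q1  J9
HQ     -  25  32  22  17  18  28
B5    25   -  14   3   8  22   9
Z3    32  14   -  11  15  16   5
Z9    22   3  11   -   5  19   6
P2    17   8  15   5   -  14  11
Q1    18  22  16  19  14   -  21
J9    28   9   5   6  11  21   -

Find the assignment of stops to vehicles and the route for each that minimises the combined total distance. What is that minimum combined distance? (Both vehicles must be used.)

Minimum combined distance: 107 min.

Check every non-empty split of the stops between the two vehicles; for each half take its own optimal tour:
  {B5} + {Z3, Z9, P2, Q1, J9}: 50 + 67 = 117
  {Z3} + {B5, Z9, P2, Q1, J9}: 64 + 73 = 137
  {B5, Z3} + {Z9, P2, Q1, J9}: 71 + 67 = 138
  {Z9} + {B5, Z3, P2, Q1, J9}: 44 + 73 = 117
  {B5, Z9} + {Z3, P2, Q1, J9}: 50 + 67 = 117
  {Z3, Z9} + {B5, P2, Q1, J9}: 65 + 73 = 138
  … (31 splits in total)
  {P2} + {B5, Z3, Z9, Q1, J9}: 34 + 73 = 107  ← best
Best: vehicle 1 HQ → P2 → HQ = 34; vehicle 2 HQ → B5 → Z9 → J9 → Z3 → Q1 → HQ = 73; combined 107.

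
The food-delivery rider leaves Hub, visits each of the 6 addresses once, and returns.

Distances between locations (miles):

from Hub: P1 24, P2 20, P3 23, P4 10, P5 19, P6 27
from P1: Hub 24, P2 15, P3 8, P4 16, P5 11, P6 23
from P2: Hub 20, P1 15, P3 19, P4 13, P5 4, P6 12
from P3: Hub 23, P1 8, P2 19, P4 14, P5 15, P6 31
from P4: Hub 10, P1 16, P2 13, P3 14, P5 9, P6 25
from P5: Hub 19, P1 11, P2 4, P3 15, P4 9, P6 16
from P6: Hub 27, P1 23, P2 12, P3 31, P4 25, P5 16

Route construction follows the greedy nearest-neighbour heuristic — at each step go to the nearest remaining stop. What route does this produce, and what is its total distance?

Hub → [P4:10 / P5:19 / P2:20 / P3:23 / P1:24 / P6:27] → P4 (10)
P4 → [P5:9 / P2:13 / P3:14 / P1:16 / P6:25] → P5 (9)
P5 → [P2:4 / P1:11 / P3:15 / P6:16] → P2 (4)
P2 → [P6:12 / P1:15 / P3:19] → P6 (12)
P6 → [P1:23 / P3:31] → P1 (23)
P1 → [P3:8] → P3 (8)
Return P3→Hub: 23.
Total = 10 + 9 + 4 + 12 + 23 + 8 + 23 = 89.

Total distance 89 miles via the nearest-neighbour route Hub → P4 → P5 → P2 → P6 → P1 → P3 → Hub.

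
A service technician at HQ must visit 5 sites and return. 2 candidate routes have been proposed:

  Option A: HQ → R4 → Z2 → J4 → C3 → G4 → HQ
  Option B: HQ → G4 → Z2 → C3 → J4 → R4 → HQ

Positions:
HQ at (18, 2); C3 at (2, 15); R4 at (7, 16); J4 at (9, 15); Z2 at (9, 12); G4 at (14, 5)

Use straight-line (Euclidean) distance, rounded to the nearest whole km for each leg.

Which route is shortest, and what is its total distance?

Option A: 18 + 4 + 3 + 7 + 16 + 5 = 53
Option B: 5 + 9 + 8 + 7 + 2 + 18 = 49

49 km — Option B is the shortest.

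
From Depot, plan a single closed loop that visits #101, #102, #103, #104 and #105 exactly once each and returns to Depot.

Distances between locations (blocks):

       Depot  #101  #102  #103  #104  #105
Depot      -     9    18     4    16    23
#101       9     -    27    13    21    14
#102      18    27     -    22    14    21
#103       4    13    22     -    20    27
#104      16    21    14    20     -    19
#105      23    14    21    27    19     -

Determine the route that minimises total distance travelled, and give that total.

Shortest round trip = 82 blocks.

Depot→#101→#102→#103→#104→#105→Depot: 9+27+22+20+19+23 = 120
Depot→#101→#102→#103→#105→#104→Depot: 9+27+22+27+19+16 = 120
Depot→#101→#102→#104→#103→#105→Depot: 9+27+14+20+27+23 = 120
Depot→#101→#102→#104→#105→#103→Depot: 9+27+14+19+27+4 = 100
Depot→#101→#102→#105→#103→#104→Depot: 9+27+21+27+20+16 = 120
Depot→#101→#102→#105→#104→#103→Depot: 9+27+21+19+20+4 = 100
Depot→#101→#103→#102→#104→#105→Depot: 9+13+22+14+19+23 = 100
Depot→#101→#103→#102→#105→#104→Depot: 9+13+22+21+19+16 = 100
Depot→#101→#103→#104→#102→#105→Depot: 9+13+20+14+21+23 = 100
Depot→#101→#103→#104→#105→#102→Depot: 9+13+20+19+21+18 = 100
Depot→#101→#103→#105→#102→#104→Depot: 9+13+27+21+14+16 = 100
Depot→#101→#103→#105→#104→#102→Depot: 9+13+27+19+14+18 = 100
Depot→#101→#104→#102→#103→#105→Depot: 9+21+14+22+27+23 = 116
Depot→#101→#104→#102→#105→#103→Depot: 9+21+14+21+27+4 = 96
… (46 more)
Depot→#101→#105→#102→#104→#103→Depot: 9+14+21+14+20+4 = 82  ← best
The minimum is 82.
One optimal route: Depot → #101 → #105 → #102 → #104 → #103 → Depot (or its reverse).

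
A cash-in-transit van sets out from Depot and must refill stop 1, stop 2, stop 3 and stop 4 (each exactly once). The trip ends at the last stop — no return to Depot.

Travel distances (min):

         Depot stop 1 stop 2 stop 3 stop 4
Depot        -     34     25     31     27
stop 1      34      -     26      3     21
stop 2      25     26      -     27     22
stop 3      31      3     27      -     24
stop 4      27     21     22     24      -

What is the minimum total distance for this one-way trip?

There are 4! = 24 possible orderings.
Depot→stop 1→stop 2→stop 3→stop 4: 34+26+27+24 = 111
Depot→stop 1→stop 2→stop 4→stop 3: 34+26+22+24 = 106
Depot→stop 1→stop 3→stop 2→stop 4: 34+3+27+22 = 86
Depot→stop 1→stop 3→stop 4→stop 2: 34+3+24+22 = 83
Depot→stop 1→stop 4→stop 2→stop 3: 34+21+22+27 = 104
Depot→stop 1→stop 4→stop 3→stop 2: 34+21+24+27 = 106
Depot→stop 2→stop 1→stop 3→stop 4: 25+26+3+24 = 78
Depot→stop 2→stop 1→stop 4→stop 3: 25+26+21+24 = 96
Depot→stop 2→stop 3→stop 1→stop 4: 25+27+3+21 = 76
Depot→stop 2→stop 3→stop 4→stop 1: 25+27+24+21 = 97
Depot→stop 2→stop 4→stop 1→stop 3: 25+22+21+3 = 71
Depot→stop 2→stop 4→stop 3→stop 1: 25+22+24+3 = 74
Depot→stop 3→stop 1→stop 2→stop 4: 31+3+26+22 = 82
Depot→stop 3→stop 1→stop 4→stop 2: 31+3+21+22 = 77
… (10 more)
The minimum is 71.
One shortest path: Depot → stop 2 → stop 4 → stop 1 → stop 3.

Minimum one-way distance = 71 min.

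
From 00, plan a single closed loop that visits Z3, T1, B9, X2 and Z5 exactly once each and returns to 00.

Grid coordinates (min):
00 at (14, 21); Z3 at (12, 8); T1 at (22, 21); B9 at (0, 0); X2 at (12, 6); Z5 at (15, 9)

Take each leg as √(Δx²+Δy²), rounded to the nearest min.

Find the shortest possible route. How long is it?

Minimum total distance: 65 min.

There are 60 distinct closed tours to check (reversals are equivalent).
00 → Z3 → T1 → B9 → X2 → Z5 → 00: 13+16+30+13+4+12 = 88
00 → Z3 → T1 → B9 → Z5 → X2 → 00: 13+16+30+17+4+15 = 95
00 → Z3 → T1 → X2 → B9 → Z5 → 00: 13+16+18+13+17+12 = 89
00 → Z3 → T1 → X2 → Z5 → B9 → 00: 13+16+18+4+17+25 = 93
00 → Z3 → T1 → Z5 → B9 → X2 → 00: 13+16+14+17+13+15 = 88
00 → Z3 → T1 → Z5 → X2 → B9 → 00: 13+16+14+4+13+25 = 85
00 → Z3 → B9 → T1 → X2 → Z5 → 00: 13+14+30+18+4+12 = 91
00 → Z3 → B9 → T1 → Z5 → X2 → 00: 13+14+30+14+4+15 = 90
00 → Z3 → B9 → X2 → T1 → Z5 → 00: 13+14+13+18+14+12 = 84
00 → Z3 → B9 → X2 → Z5 → T1 → 00: 13+14+13+4+14+8 = 66
00 → Z3 → B9 → Z5 → T1 → X2 → 00: 13+14+17+14+18+15 = 91
00 → Z3 → B9 → Z5 → X2 → T1 → 00: 13+14+17+4+18+8 = 74
00 → Z3 → X2 → T1 → B9 → Z5 → 00: 13+2+18+30+17+12 = 92
00 → Z3 → X2 → T1 → Z5 → B9 → 00: 13+2+18+14+17+25 = 89
… (46 more)
00 → T1 → Z5 → Z3 → X2 → B9 → 00: 8+14+3+2+13+25 = 65  ← best
The minimum is 65.
One optimal route: 00 → T1 → Z5 → Z3 → X2 → B9 → 00 (or its reverse).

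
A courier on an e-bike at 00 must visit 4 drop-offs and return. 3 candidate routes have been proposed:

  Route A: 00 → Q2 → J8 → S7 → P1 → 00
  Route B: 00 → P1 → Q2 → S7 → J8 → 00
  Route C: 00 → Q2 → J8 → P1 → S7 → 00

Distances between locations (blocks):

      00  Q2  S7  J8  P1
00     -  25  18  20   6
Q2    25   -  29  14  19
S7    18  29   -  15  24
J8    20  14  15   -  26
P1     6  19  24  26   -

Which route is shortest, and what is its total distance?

84 blocks — Route A is the shortest.

Route A: 25 + 14 + 15 + 24 + 6 = 84
Route B: 6 + 19 + 29 + 15 + 20 = 89
Route C: 25 + 14 + 26 + 24 + 18 = 107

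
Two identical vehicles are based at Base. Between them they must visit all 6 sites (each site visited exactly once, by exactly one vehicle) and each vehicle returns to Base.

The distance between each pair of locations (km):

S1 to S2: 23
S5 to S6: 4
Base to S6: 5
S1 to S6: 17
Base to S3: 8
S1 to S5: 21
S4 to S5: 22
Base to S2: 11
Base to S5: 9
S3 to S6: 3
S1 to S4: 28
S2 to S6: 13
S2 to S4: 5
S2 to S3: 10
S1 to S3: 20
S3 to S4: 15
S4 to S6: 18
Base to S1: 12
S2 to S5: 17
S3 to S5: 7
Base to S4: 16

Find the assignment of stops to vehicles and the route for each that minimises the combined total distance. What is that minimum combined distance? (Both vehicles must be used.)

There are 2^5 − 1 = 31 ways to divide the 6 stops into two non-empty groups. For each, the best each vehicle can do is its own shortest tour through its group:
  {S1} + {S2, S3, S4, S5, S6}: 24 + 47 = 71
  {S2} + {S1, S3, S4, S5, S6}: 22 + 71 = 93
  {S1, S2} + {S3, S4, S5, S6}: 46 + 47 = 93
  {S3} + {S1, S2, S4, S5, S6}: 16 + 71 = 87
  {S1, S3} + {S2, S4, S5, S6}: 40 + 47 = 87
  {S2, S3} + {S1, S4, S5, S6}: 29 + 71 = 100
  … (31 splits in total)
Best: vehicle 1 Base → S1 → Base = 24; vehicle 2 Base → S2 → S4 → S3 → S5 → S6 → Base = 47; combined 71.

Minimum combined distance: 71 km.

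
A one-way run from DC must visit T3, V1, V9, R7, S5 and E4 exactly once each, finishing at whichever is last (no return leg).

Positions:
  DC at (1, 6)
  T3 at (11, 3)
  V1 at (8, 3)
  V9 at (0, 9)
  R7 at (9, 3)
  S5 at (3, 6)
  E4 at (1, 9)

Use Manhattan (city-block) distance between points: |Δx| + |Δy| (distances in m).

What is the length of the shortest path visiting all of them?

There are 6! = 720 possible orderings.
DC → T3 → V1 → V9 → R7 → S5 → E4: 13+3+14+15+9+5 = 59
DC → T3 → V1 → V9 → R7 → E4 → S5: 13+3+14+15+14+5 = 64
DC → T3 → V1 → V9 → S5 → R7 → E4: 13+3+14+6+9+14 = 59
DC → T3 → V1 → V9 → S5 → E4 → R7: 13+3+14+6+5+14 = 55
DC → T3 → V1 → V9 → E4 → R7 → S5: 13+3+14+1+14+9 = 54
DC → T3 → V1 → V9 → E4 → S5 → R7: 13+3+14+1+5+9 = 45
DC → T3 → V1 → R7 → V9 → S5 → E4: 13+3+1+15+6+5 = 43
DC → T3 → V1 → R7 → V9 → E4 → S5: 13+3+1+15+1+5 = 38
… (712 more)
DC → V9 → E4 → S5 → V1 → R7 → T3: 4+1+5+8+1+2 = 21  ← best
The minimum is 21.
One shortest path: DC → V9 → E4 → S5 → V1 → R7 → T3.

Minimum one-way distance = 21 m.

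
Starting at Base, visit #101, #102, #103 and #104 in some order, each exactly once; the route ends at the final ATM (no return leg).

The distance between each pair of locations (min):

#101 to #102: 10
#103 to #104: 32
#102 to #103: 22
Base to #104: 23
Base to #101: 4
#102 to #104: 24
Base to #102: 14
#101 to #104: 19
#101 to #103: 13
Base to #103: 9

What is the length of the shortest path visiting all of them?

There are 4! = 24 possible orderings.
Base→#101→#102→#103→#104: 4+10+22+32 = 68
Base→#101→#102→#104→#103: 4+10+24+32 = 70
Base→#101→#103→#102→#104: 4+13+22+24 = 63
Base→#101→#103→#104→#102: 4+13+32+24 = 73
Base→#101→#104→#102→#103: 4+19+24+22 = 69
Base→#101→#104→#103→#102: 4+19+32+22 = 77
Base→#102→#101→#103→#104: 14+10+13+32 = 69
Base→#102→#101→#104→#103: 14+10+19+32 = 75
Base→#102→#103→#101→#104: 14+22+13+19 = 68
Base→#102→#103→#104→#101: 14+22+32+19 = 87
Base→#102→#104→#101→#103: 14+24+19+13 = 70
Base→#102→#104→#103→#101: 14+24+32+13 = 83
Base→#103→#101→#102→#104: 9+13+10+24 = 56
Base→#103→#101→#104→#102: 9+13+19+24 = 65
… (10 more)
The minimum is 56.
One shortest path: Base → #103 → #101 → #102 → #104.

Minimum one-way distance = 56 min.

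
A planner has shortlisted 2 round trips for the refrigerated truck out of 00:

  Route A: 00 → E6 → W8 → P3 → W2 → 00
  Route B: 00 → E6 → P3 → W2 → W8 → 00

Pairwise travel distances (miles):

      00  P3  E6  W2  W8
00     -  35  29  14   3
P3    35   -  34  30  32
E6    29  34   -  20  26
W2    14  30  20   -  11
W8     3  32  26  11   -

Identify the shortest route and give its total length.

Shortest is Route B, total 107 miles.

Route A: 29 + 26 + 32 + 30 + 14 = 131
Route B: 29 + 34 + 30 + 11 + 3 = 107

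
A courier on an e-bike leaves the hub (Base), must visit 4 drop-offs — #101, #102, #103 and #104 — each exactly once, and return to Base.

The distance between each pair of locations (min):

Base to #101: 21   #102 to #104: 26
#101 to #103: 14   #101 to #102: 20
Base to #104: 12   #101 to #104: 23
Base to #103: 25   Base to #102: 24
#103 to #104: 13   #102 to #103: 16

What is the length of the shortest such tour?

Minimum total distance: 82 min.

Base→#101→#102→#103→#104→Base: 21+20+16+13+12 = 82
Base→#101→#102→#104→#103→Base: 21+20+26+13+25 = 105
Base→#101→#103→#102→#104→Base: 21+14+16+26+12 = 89
Base→#101→#103→#104→#102→Base: 21+14+13+26+24 = 98
Base→#101→#104→#102→#103→Base: 21+23+26+16+25 = 111
Base→#101→#104→#103→#102→Base: 21+23+13+16+24 = 97
Base→#102→#101→#103→#104→Base: 24+20+14+13+12 = 83
Base→#102→#101→#104→#103→Base: 24+20+23+13+25 = 105
Base→#102→#103→#101→#104→Base: 24+16+14+23+12 = 89
Base→#102→#104→#101→#103→Base: 24+26+23+14+25 = 112
Base→#103→#101→#102→#104→Base: 25+14+20+26+12 = 97
Base→#103→#102→#101→#104→Base: 25+16+20+23+12 = 96
The minimum is 82.
One optimal route: Base → #101 → #102 → #103 → #104 → Base (or its reverse).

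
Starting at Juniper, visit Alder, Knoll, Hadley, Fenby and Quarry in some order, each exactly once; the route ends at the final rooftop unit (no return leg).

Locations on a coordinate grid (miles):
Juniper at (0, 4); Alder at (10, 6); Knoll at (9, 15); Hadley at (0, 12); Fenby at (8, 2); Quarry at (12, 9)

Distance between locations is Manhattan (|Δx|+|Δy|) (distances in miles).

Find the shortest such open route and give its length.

There are 5! = 120 possible orderings.
Juniper→Alder→Knoll→Hadley→Fenby→Quarry: 12+10+12+18+11 = 63
Juniper→Alder→Knoll→Hadley→Quarry→Fenby: 12+10+12+15+11 = 60
Juniper→Alder→Knoll→Fenby→Hadley→Quarry: 12+10+14+18+15 = 69
Juniper→Alder→Knoll→Fenby→Quarry→Hadley: 12+10+14+11+15 = 62
Juniper→Alder→Knoll→Quarry→Hadley→Fenby: 12+10+9+15+18 = 64
Juniper→Alder→Knoll→Quarry→Fenby→Hadley: 12+10+9+11+18 = 60
Juniper→Alder→Hadley→Knoll→Fenby→Quarry: 12+16+12+14+11 = 65
Juniper→Alder→Hadley→Knoll→Quarry→Fenby: 12+16+12+9+11 = 60
Juniper→Alder→Hadley→Fenby→Knoll→Quarry: 12+16+18+14+9 = 69
Juniper→Alder→Hadley→Fenby→Quarry→Knoll: 12+16+18+11+9 = 66
Juniper→Alder→Hadley→Quarry→Knoll→Fenby: 12+16+15+9+14 = 66
Juniper→Alder→Hadley→Quarry→Fenby→Knoll: 12+16+15+11+14 = 68
Juniper→Alder→Fenby→Knoll→Hadley→Quarry: 12+6+14+12+15 = 59
Juniper→Alder→Fenby→Knoll→Quarry→Hadley: 12+6+14+9+15 = 56
… (106 more)
Juniper→Hadley→Knoll→Quarry→Alder→Fenby: 8+12+9+5+6 = 40  ← best
The minimum is 40.
One shortest path: Juniper → Hadley → Knoll → Quarry → Alder → Fenby.

Shortest open route: 40 miles.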